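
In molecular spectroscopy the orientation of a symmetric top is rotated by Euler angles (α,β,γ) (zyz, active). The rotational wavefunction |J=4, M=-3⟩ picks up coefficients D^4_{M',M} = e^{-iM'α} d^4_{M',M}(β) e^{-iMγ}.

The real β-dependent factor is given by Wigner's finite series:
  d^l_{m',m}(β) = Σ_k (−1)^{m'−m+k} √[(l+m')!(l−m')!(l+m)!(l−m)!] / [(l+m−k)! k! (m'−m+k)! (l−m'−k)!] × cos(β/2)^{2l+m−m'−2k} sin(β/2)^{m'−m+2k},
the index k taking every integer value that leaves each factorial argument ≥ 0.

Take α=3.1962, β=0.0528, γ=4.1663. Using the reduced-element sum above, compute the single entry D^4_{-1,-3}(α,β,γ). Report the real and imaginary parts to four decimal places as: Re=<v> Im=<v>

First d^4_{-1,-3}(β=0.0528), then the phase factors e^{-i(-1)α} and e^{-i(-3)γ}:
With c≡cos(β/2)=0.999652 and s≡sin(β/2)=0.026397, N=[6·120·1·5040]^{1/2}=1904.940944
The bounds max(0,m−m')=0 and min(l+m,l−m')=1 give 2 terms
  k=0: (−1)^2·1904.9409/(240)·0.9997^6·0.0264^2 = +0.005519
  k=1: (−1)^3·1904.9409/(144)·0.9997^4·0.0264^4 = -0.000006
d^4_{-1,-3}(0.0528) = +0.005519 -0.000006 = +0.005513
Phases: e^{-i·(-1)·3.1962}=-0.998509-0.054580i, e^{-i·(-3)·4.1663}=+0.997725-0.067419i ⇒ D=-0.005512+0.000071i

Re=-0.0055 Im=0.0001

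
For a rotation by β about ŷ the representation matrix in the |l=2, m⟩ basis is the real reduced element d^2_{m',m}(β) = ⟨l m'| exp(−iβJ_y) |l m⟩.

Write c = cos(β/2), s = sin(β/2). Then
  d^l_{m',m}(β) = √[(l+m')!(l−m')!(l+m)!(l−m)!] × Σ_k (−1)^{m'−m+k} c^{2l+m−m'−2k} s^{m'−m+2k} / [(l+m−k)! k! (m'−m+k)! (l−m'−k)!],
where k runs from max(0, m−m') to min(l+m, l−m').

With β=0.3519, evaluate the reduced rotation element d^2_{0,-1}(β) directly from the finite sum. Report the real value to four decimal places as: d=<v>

d=-0.3963

d^2_{0,-1}(β=0.3519) via Wigner's sum:
Half-angle: c=0.984561, s=0.175044. N=√(2·2·1·6)=4.898979
The bounds max(0,m−m')=0 and min(l+m,l−m')=1 give 2 terms
  k=0: (−1)^1·4.8990/(2)·0.9846^3·0.1750^1 = -0.409213
  k=1: (−1)^2·4.8990/(2)·0.9846^1·0.1750^3 = +0.012935
d^2_{0,-1}(0.3519) = -0.409213 +0.012935 = -0.396278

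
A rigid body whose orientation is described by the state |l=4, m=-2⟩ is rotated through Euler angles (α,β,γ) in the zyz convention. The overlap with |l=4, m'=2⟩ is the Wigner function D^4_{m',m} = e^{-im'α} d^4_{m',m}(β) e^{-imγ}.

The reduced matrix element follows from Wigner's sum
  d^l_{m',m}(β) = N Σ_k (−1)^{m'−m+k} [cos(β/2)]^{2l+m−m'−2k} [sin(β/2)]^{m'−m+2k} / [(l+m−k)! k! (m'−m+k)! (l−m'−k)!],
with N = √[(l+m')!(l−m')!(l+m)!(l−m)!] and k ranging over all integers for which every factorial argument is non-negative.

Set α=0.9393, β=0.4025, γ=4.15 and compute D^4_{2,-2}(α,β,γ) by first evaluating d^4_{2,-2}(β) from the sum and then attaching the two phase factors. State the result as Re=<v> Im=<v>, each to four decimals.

D^4_{2,-2}(0.9393,0.4025,4.15) = e^{-i·2·0.9393}·d^4_{2,-2}(0.4025)·e^{-i·-2·4.15}. Compute d first:
With c≡cos(β/2)=0.979817 and s≡sin(β/2)=0.199894, N=[720·2·2·720]^{1/2}=1440.000000
Admissible k: 0..2 (factorial args all ≥0)
  k=0: (−1)^4·1440.0000/(96)·0.9798^4·0.1999^4 = +0.022074
  k=1: (−1)^5·1440.0000/(120)·0.9798^2·0.1999^6 = -0.000735
  k=2: (−1)^6·1440.0000/(1440)·0.9798^0·0.1999^8 = +0.000003
d^4_{2,-2}(0.4025) = +0.022074 -0.000735 +0.000003 = +0.021341
D = (-0.302966-0.953001i)·(+0.021341)·(-0.431377+0.902172i) = +0.021138+0.002940i

Re=0.0211 Im=0.0029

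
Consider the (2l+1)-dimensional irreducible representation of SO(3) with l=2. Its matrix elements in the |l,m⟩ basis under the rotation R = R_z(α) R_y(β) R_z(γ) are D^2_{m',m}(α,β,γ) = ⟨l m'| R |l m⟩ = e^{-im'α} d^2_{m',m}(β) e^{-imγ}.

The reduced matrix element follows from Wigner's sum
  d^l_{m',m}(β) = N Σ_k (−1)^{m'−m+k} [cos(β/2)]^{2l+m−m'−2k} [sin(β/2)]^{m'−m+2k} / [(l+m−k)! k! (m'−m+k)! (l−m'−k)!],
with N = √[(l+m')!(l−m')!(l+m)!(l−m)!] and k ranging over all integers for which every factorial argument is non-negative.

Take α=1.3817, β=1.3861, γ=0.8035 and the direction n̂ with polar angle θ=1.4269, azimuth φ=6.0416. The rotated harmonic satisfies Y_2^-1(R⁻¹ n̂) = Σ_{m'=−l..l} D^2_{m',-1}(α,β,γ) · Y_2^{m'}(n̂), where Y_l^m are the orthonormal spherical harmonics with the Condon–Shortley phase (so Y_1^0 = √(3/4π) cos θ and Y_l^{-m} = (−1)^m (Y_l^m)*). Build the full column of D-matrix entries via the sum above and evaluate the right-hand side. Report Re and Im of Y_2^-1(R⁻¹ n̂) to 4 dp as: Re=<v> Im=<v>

Need the full column D^2_{m',-1} for m'=−2..2 at α=1.3817, β=1.3861, γ=0.8035.
cos(β/2)=0.769301, sin(β/2)=0.638887
d^2_{-2,-1}: single k=1 term ⇒ +0.581758;  D = -0.529931-0.240034i
d^2_{-1,-1}: k∈[0..1] ⇒ +0.350256 -0.724705 = -0.374449;  D = +0.215859-0.305969i
d^2_{0,-1}: k∈[0..1] ⇒ -0.712506 +0.491409 = -0.221097;  D = -0.153483-0.159143i
d^2_{1,-1}: k∈[0..1] ⇒ +0.724705 -0.166608 = +0.558097;  D = +0.467377-0.305010i
d^2_{2,-1}: single k=0 term ⇒ -0.401234;  D = +0.152212+0.371241i
Y_2^{m'}(θ=1.4269,φ=6.0416) and Σ D·Y over m':
  (-0.5299-0.2400i)·(+0.3350+0.1758i)  (+0.2159-0.3060i)·(+0.1065+0.0262i)  (-0.1535-0.1591i)·(-0.2959+0.0000i)  (+0.4674-0.3050i)·(-0.1065+0.0262i)  (+0.1522+0.3712i)·(+0.3350-0.1758i)
Y_2^-1(R⁻¹ n̂) = +0.015571-0.011026i

Re=0.0156 Im=-0.0110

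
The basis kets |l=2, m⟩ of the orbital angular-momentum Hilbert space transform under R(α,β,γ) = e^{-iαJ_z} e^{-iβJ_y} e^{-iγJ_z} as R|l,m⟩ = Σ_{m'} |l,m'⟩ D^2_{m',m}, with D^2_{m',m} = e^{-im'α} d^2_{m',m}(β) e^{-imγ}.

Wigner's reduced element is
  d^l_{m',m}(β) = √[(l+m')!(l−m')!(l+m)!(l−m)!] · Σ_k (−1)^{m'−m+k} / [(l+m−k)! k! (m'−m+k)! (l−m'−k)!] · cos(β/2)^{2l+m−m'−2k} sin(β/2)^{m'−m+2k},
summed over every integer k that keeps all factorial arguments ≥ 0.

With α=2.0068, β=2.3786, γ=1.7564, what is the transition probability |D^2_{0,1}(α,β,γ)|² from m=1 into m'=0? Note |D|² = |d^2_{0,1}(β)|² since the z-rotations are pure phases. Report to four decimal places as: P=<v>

P=0.3742

First d^2_{0,1}(β=2.3786), then the phase factors e^{-i(0)α} and e^{-i(1)γ}:
With c≡cos(β/2)=0.372310 and s≡sin(β/2)=0.928109, N=[2·2·6·1]^{1/2}=4.898979
Admissible k: 1..2 (factorial args all ≥0)
  k=1: (−1)^0·4.8990/(2)·0.3723^3·0.9281^1 = +0.117324
  k=2: (−1)^1·4.8990/(2)·0.3723^1·0.9281^3 = -0.729082
d^2_{0,1}(2.3786) = +0.117324 -0.729082 = -0.611758
|D^2_{0,1}|² = |d^2_{0,1}(β)|² = (-0.611758)² = 0.374247 (the z-rotation phases have unit modulus)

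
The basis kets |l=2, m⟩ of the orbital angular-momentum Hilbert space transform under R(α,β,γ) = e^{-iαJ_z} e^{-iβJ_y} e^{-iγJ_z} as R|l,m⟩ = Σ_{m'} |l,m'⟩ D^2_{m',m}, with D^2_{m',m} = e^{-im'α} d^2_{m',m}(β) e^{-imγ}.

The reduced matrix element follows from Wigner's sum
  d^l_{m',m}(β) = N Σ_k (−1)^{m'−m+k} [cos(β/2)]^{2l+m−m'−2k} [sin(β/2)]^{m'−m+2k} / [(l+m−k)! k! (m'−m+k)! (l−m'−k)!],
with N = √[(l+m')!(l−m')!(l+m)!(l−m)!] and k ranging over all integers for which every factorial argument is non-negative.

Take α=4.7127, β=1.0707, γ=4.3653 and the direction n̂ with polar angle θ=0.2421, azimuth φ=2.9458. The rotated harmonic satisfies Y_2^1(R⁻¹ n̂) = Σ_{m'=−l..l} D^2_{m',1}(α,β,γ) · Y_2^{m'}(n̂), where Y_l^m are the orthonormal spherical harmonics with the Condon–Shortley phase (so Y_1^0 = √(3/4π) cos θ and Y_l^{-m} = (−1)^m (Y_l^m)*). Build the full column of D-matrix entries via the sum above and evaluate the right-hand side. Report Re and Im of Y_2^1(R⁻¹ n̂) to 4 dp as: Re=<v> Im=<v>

Need the full column D^2_{m',1} for m'=−2..2 at α=4.7127, β=1.0707, γ=4.3653.
cos(β/2)=0.860090, sin(β/2)=0.510142
d^2_{-2,1}: single k=3 term ⇒ +0.228374;  D = +0.077818-0.214707i
d^2_{-1,1}: k∈[2..3] ⇒ +0.577553 -0.067727 = +0.509825;  D = +0.479369+0.173572i
d^2_{0,1}: k∈[1..2] ⇒ +0.795058 -0.279700 = +0.515357;  D = -0.175305+0.484625i
d^2_{1,1}: k∈[0..1] ⇒ +0.547238 -0.577553 = -0.030315;  D = +0.028510+0.010303i
d^2_{2,1}: single k=0 term ⇒ -0.649162;  D = -0.220440+0.610588i
Y_2^{m'}(θ=0.2421,φ=2.9458) and Σ D·Y over m':
  (+0.0778-0.2147i)·(+0.0205+0.0085i)  (+0.4794+0.1736i)·(-0.1764-0.0350i)  (-0.1753+0.4846i)·(+0.5764+0.0000i)  (+0.0285+0.0103i)·(+0.1764-0.0350i)  (-0.2204+0.6106i)·(+0.0205-0.0085i)
Y_2^1(R⁻¹ n̂) = -0.170068+0.243426i

Re=-0.1701 Im=0.2434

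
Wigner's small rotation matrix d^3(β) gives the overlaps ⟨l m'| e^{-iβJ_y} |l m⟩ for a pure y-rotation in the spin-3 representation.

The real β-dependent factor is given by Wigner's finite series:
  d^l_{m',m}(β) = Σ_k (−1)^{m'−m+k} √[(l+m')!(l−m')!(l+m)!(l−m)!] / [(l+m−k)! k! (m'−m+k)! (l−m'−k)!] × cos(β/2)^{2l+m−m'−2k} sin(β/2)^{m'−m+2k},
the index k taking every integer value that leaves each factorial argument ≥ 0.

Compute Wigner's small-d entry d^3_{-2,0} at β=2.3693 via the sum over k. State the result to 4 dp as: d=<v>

d=-0.4776

d^3_{-2,0}(β=2.3693) via Wigner's sum:
With c≡cos(β/2)=0.376621 and s≡sin(β/2)=0.926367, N=[1·120·6·6]^{1/2}=65.726707
k∈{2,3} keeps every argument non-negative
  k=2: (−1)^0·65.7267/(12)·0.3766^4·0.9264^2 = +0.094569
  k=3: (−1)^1·65.7267/(12)·0.3766^2·0.9264^4 = -0.572141
d^3_{-2,0}(2.3693) = +0.094569 -0.572141 = -0.477573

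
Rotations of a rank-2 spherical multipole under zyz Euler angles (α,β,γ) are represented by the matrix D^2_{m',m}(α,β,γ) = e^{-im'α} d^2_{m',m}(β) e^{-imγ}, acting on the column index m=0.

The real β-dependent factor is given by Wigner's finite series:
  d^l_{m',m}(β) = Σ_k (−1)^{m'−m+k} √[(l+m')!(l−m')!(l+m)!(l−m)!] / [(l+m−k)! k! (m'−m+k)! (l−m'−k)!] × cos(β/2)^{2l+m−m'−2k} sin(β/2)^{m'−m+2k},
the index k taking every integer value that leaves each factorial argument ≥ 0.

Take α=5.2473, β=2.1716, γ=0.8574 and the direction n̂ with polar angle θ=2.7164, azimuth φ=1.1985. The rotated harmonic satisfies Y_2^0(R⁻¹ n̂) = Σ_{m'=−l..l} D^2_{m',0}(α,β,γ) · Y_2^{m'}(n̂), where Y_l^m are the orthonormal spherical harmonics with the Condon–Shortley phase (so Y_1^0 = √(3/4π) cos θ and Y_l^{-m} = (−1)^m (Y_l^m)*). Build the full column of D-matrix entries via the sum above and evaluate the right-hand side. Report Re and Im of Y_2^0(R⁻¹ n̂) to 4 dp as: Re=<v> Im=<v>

Need the full column D^2_{m',0} for m'=−2..2 at α=5.2473, β=2.1716, γ=0.8574.
cos(β/2)=0.466205, sin(β/2)=0.884677
d^2_{-2,0}: single k=2 term ⇒ +0.416676;  D = -0.200121-0.365473i
d^2_{-1,0}: k∈[1..2] ⇒ +0.219579 -0.790690 = -0.571111;  D = -0.291132+0.491335i
d^2_{0,0}: k∈[0..2] ⇒ +0.047240 -0.680430 +0.612545 = -0.020644;  D = -0.020644+0.000000i
d^2_{1,0}: k∈[0..1] ⇒ -0.219579 +0.790690 = +0.571111;  D = +0.291132+0.491335i
d^2_{2,0}: single k=0 term ⇒ +0.416676;  D = -0.200121+0.365473i
Y_2^{m'}(θ=2.7164,φ=1.1985) and Σ D·Y over m':
  (-0.2001-0.3655i)·(-0.0483-0.0445i)  (-0.2911+0.4913i)·(-0.1056+0.2704i)  (-0.0206+0.0000i)·(+0.4698+0.0000i)  (+0.2911+0.4913i)·(+0.1056+0.2704i)  (-0.2001+0.3655i)·(-0.0483+0.0445i)
Y_2^0(R⁻¹ n̂) = -0.227150-0.000000i

Re=-0.2271 Im=0.0000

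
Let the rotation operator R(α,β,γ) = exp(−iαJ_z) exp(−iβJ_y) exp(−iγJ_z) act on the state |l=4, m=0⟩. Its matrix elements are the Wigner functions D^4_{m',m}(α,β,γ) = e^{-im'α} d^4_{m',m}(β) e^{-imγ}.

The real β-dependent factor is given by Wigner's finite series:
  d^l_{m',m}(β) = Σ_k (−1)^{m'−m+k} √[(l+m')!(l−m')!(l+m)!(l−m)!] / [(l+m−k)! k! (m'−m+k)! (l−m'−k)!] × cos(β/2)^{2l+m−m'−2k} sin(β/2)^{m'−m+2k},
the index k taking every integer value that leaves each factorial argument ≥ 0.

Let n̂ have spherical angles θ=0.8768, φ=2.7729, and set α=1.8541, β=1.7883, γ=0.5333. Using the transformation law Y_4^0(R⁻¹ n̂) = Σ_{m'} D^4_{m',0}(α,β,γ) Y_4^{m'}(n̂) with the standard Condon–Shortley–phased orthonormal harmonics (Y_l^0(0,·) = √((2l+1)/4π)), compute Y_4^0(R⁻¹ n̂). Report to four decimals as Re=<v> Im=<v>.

Need the full column D^4_{m',0} for m'=−4..4 at α=1.8541, β=1.7883, γ=0.5333.
cos(β/2)=0.626182, sin(β/2)=0.779677
d^4_{-4,0}: single k=4 term ⇒ +0.475346;  D = +0.201428+0.430558i
d^4_{-3,0}: k∈[3..4] ⇒ +0.539896 -0.837026 = -0.297130;  D = -0.223211+0.196121i
d^4_{-2,0}: k∈[2..4] ⇒ +0.347659 -1.437311 +0.835624 = -0.254028;  D = +0.214331+0.136356i
d^4_{-1,0}: k∈[1..4] ⇒ +0.131623 -1.224370 +1.898198 -0.490477 = +0.314974;  D = -0.088044+0.302418i
d^4_{0,0}: k∈[0..4] ⇒ +0.023638 -0.586343 +2.045330 -1.409320 +0.136558 = +0.209862;  D = +0.209862+0.000000i
d^4_{1,0}: k∈[0..3] ⇒ -0.131623 +1.224370 -1.898198 +0.490477 = -0.314974;  D = +0.088044+0.302418i
d^4_{2,0}: k∈[0..2] ⇒ +0.347659 -1.437311 +0.835624 = -0.254028;  D = +0.214331-0.136356i
d^4_{3,0}: k∈[0..1] ⇒ -0.539896 +0.837026 = +0.297130;  D = +0.223211+0.196121i
d^4_{4,0}: single k=0 term ⇒ +0.475346;  D = +0.201428-0.430558i
Y_4^{m'}(θ=0.8768,φ=2.7729) and Σ D·Y over m':
  (+0.2014+0.4306i)·(+0.0148+0.1538i)  (-0.2232+0.1961i)·(-0.1630-0.3251i)  (+0.2143+0.1364i)·(+0.2727+0.2477i)  (-0.0880+0.3024i)·(+0.0296+0.0114i)  (+0.2099+0.0000i)·(-0.3613+0.0000i)  (+0.0880+0.3024i)·(-0.0296+0.0114i)  (+0.2143-0.1364i)·(+0.2727-0.2477i)  (+0.2232+0.1961i)·(+0.1630-0.3251i)  (+0.2014-0.4306i)·(+0.0148-0.1538i)
Y_4^0(R⁻¹ n̂) = +0.035202+0.000000i

Re=0.0352 Im=0.0000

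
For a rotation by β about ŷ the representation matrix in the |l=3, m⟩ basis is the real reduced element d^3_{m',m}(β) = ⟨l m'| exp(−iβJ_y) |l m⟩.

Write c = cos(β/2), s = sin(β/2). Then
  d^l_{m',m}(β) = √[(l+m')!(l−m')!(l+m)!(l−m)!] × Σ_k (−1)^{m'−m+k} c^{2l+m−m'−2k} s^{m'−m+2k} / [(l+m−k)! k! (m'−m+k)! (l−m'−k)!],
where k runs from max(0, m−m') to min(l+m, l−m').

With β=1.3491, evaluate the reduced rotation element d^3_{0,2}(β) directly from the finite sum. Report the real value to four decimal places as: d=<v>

d^3_{0,2}(β=1.3491) via Wigner's sum:
c=cos(1.3491/2)=0.780988, s=sin(1.3491/2)=0.624546; N=√[6·6·120·1]=65.726707
Admissible k: 2..3 (factorial args all ≥0)
  k=2: (−1)^0·65.7267/(12)·0.7810^4·0.6245^2 = +0.794817
  k=3: (−1)^1·65.7267/(12)·0.7810^2·0.6245^4 = -0.508285
d^3_{0,2}(1.3491) = +0.794817 -0.508285 = +0.286532

d=0.2865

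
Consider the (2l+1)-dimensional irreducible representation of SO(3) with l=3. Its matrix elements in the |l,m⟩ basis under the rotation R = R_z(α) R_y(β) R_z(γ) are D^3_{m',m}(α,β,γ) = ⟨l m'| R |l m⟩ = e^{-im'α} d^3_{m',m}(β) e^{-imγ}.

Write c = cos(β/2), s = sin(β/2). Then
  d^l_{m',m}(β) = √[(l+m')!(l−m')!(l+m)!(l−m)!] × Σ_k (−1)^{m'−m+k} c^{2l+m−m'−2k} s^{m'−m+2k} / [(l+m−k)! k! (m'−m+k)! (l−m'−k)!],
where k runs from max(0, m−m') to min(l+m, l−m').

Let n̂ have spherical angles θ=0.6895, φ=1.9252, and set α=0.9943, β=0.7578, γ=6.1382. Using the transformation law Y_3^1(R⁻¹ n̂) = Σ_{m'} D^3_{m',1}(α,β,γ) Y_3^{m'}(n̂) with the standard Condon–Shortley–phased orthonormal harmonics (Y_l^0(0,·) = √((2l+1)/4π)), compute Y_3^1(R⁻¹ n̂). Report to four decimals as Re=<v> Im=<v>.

Re=0.2497 Im=-0.3593

Need the full column D^3_{m',1} for m'=−3..3 at α=0.9943, β=0.7578, γ=6.1382.
cos(β/2)=0.929072, sin(β/2)=0.369899
d^3_{-3,1}: single k=4 term ⇒ +0.062586;  D = -0.062580+0.000858i
d^3_{-2,1}: k∈[3..4] ⇒ +0.256700 -0.020345 = +0.236355;  D = -0.126107+0.199902i
d^3_{-1,1}: k∈[2..4] ⇒ +0.611666 -0.129277 +0.002562 = +0.484951;  D = +0.202828+0.440498i
d^3_{0,1}: k∈[1..3] ⇒ +0.886994 -0.421802 +0.022287 = +0.487479;  D = +0.482364+0.070430i
d^3_{1,1}: k∈[0..2] ⇒ +0.643127 -0.815555 +0.096957 = -0.075471;  D = -0.049848+0.056666i
d^3_{2,1}: k∈[0..1] ⇒ -0.809711 +0.256700 = -0.553010;  D = +0.149007+0.532557i
d^3_{3,1}: single k=0 term ⇒ +0.394829;  D = -0.376763-0.118066i
Y_3^{m'}(θ=0.6895,φ=1.9252) and Σ D·Y over m':
  (-0.0626+0.0009i)·(+0.0939+0.0522i)  (-0.1261+0.1999i)·(-0.2422+0.2077i)  (+0.2028+0.4405i)·(-0.1410-0.3811i)  (+0.4824+0.0704i)·(-0.0068+0.0000i)  (-0.0498+0.0567i)·(+0.1410-0.3811i)  (+0.1490+0.5326i)·(-0.2422-0.2077i)  (-0.3768-0.1181i)·(-0.0939+0.0522i)
Y_3^1(R⁻¹ n̂) = +0.249747-0.359262i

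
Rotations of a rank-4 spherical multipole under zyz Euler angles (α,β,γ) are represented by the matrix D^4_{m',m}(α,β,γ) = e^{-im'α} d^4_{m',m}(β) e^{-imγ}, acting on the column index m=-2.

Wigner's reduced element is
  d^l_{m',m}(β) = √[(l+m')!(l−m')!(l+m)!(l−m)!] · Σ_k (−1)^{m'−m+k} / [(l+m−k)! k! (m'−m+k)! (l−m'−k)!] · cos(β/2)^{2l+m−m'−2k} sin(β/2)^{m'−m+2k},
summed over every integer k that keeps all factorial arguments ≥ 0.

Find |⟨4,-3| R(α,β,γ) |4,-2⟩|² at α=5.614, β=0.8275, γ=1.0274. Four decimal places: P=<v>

Split into d^4_{-3,-2}(β=0.8275) × two z-phases.
With c≡cos(β/2)=0.915620 and s≡sin(β/2)=0.402046, N=[1·5040·2·720]^{1/2}=2693.993318
Admissible k: 1..2 (factorial args all ≥0)
  k=1: (−1)^0·2693.9933/(720)·0.9156^7·0.4020^1 = +0.811606
  k=2: (−1)^1·2693.9933/(240)·0.9156^5·0.4020^3 = -0.469447
d^4_{-3,-2}(0.8275) = +0.811606 -0.469447 = +0.342158
|D^4_{-3,-2}|² = |d^4_{-3,-2}(β)|² = (+0.342158)² = 0.117072 (the z-rotation phases have unit modulus)

P=0.1171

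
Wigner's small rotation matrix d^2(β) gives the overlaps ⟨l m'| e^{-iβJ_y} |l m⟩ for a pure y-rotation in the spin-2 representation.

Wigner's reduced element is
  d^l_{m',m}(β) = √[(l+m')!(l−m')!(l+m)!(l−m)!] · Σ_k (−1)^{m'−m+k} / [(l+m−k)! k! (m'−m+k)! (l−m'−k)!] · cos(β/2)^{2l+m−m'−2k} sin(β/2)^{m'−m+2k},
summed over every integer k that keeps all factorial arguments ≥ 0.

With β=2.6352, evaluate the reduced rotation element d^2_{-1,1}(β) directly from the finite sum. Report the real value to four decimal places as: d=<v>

d^2_{-1,1}(β=2.6352) via Wigner's sum:
Half-angle: c=0.250500, s=0.968117. N=√(1·6·6·1)=6.000000
k∈{2,3} keeps every argument non-negative
  k=2: (−1)^0·6.0000/(2)·0.2505^2·0.9681^2 = +0.176438
  k=3: (−1)^1·6.0000/(6)·0.2505^0·0.9681^4 = -0.878437
d^2_{-1,1}(2.6352) = +0.176438 -0.878437 = -0.702000

d=-0.7020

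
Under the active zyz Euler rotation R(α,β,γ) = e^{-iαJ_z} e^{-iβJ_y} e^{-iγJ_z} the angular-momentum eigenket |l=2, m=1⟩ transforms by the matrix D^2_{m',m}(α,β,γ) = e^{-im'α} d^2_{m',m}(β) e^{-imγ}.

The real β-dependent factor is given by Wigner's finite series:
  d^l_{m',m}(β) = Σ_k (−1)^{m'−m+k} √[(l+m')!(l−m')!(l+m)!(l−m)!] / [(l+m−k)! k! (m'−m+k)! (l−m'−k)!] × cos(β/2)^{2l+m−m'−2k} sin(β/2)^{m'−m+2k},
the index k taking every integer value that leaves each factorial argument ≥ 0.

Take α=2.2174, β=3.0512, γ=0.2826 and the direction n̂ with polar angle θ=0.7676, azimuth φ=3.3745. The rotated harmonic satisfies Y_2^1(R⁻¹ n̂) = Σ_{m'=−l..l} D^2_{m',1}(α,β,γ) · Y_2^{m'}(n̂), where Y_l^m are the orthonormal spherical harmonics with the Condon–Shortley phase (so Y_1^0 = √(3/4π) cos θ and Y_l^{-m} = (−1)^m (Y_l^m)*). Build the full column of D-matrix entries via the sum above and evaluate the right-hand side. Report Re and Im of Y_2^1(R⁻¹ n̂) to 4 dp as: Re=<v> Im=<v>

Re=-0.0812 Im=0.3773

Need the full column D^2_{m',1} for m'=−2..2 at α=2.2174, β=3.0512, γ=0.2826.
cos(β/2)=0.045181, sin(β/2)=0.998979
d^2_{-2,1}: single k=3 term ⇒ +0.090085;  D = -0.047867-0.076316i
d^2_{-1,1}: k∈[2..3] ⇒ +0.006111 -0.995922 = -0.989810;  D = +0.352391-0.924957i
d^2_{0,1}: k∈[1..2] ⇒ +0.000226 -0.110332 = -0.110106;  D = -0.105738+0.030703i
d^2_{1,1}: k∈[0..1] ⇒ +0.000004 -0.006111 = -0.006107;  D = +0.004893+0.003655i
d^2_{2,1}: single k=0 term ⇒ -0.000184;  D = -0.000001-0.000184i
Y_2^{m'}(θ=0.7676,φ=3.3745) and Σ D·Y over m':
  (-0.0479-0.0763i)·(+0.1664-0.0837i)  (+0.3524-0.9250i)·(-0.3756+0.0891i)  (-0.1057+0.0307i)·(+0.1745+0.0000i)  (+0.0049+0.0037i)·(+0.3756+0.0891i)  (-0.0000-0.0002i)·(+0.1664+0.0837i)
Y_2^1(R⁻¹ n̂) = -0.081226+0.377258i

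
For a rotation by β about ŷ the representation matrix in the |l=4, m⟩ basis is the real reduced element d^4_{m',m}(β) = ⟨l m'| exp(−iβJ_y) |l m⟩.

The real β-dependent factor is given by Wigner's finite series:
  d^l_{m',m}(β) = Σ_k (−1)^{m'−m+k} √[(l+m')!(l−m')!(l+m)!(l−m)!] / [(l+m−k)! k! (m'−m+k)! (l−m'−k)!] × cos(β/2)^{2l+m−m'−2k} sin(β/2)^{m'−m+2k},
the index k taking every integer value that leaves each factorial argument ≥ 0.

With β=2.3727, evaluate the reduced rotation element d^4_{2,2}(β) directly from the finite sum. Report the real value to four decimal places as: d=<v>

d=0.1909

d^4_{2,2}(β=2.3727) via Wigner's sum:
With c≡cos(β/2)=0.375046 and s≡sin(β/2)=0.927006, N=[720·2·720·2]^{1/2}=1440.000000
The bounds max(0,m−m')=0 and min(l+m,l−m')=2 give 3 terms
  k=0: (−1)^0·1440.0000/(1440)·0.3750^8·0.9270^0 = +0.000391
  k=1: (−1)^1·1440.0000/(120)·0.3750^6·0.9270^2 = -0.028698
  k=2: (−1)^2·1440.0000/(96)·0.3750^4·0.9270^4 = +0.219159
d^4_{2,2}(2.3727) = +0.000391 -0.028698 +0.219159 = +0.190853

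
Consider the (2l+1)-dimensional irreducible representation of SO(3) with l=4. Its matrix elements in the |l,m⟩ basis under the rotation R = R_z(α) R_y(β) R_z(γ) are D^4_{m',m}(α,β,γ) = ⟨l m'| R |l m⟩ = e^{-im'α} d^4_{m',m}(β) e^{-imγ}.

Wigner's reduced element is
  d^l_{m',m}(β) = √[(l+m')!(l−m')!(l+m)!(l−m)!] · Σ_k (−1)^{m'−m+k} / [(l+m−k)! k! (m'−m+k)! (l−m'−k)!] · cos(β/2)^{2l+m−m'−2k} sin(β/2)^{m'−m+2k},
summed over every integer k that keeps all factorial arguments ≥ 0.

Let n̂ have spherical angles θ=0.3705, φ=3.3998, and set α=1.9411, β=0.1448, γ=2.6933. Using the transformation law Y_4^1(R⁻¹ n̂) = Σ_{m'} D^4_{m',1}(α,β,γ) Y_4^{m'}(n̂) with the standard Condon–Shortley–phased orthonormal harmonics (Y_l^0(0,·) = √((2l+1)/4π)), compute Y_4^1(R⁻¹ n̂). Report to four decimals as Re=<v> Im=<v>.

Need the full column D^4_{m',1} for m'=−4..4 at α=1.9411, β=0.1448, γ=2.6933.
cos(β/2)=0.997380, sin(β/2)=0.072337
d^4_{-4,1}: single k=5 term ⇒ +0.000015;  D = +0.000005-0.000014i
d^4_{-3,1}: k∈[4..5] ⇒ +0.000358 -0.000001 = +0.000357;  D = -0.000357+0.000004i
d^4_{-2,1}: k∈[3..5] ⇒ +0.005283 -0.000042 +0.000000 = +0.005242;  D = +0.001953+0.004864i
d^4_{-1,1}: k∈[2..5] ⇒ +0.051509 -0.000813 +0.000002 -0.000000 = +0.050698;  D = +0.037019-0.034639i
d^4_{0,1}: k∈[1..4] ⇒ +0.317614 -0.010024 +0.000053 -0.000000 = +0.307642;  D = -0.277244-0.133341i
d^4_{1,1}: k∈[0..3] ⇒ +0.979233 -0.077263 +0.000813 -0.000001 = +0.902781;  D = -0.070336+0.900037i
d^4_{2,1}: k∈[0..2] ⇒ -0.301315 +0.007925 -0.000028 = -0.293418;  D = -0.280971+0.084554i
d^4_{3,1}: k∈[0..1] ⇒ +0.040884 -0.000358 = +0.040526;  D = -0.024931-0.031950i
d^4_{4,1}: single k=0 term ⇒ -0.002796;  D = +0.001432-0.002401i
Y_4^{m'}(θ=0.3705,φ=3.3998) and Σ D·Y over m':
  (+0.0000-0.0000i)·(+0.0039-0.0065i)  (-0.0004+0.0000i)·(-0.0396+0.0387i)  (+0.0020+0.0049i)·(+0.1938-0.1101i)  (+0.0370-0.0346i)·(-0.4758+0.1257i)  (-0.2772-0.1333i)·(+0.3552+0.0000i)  (-0.0703+0.9000i)·(+0.4758+0.1257i)  (-0.2810+0.0846i)·(+0.1938+0.1101i)  (-0.0249-0.0319i)·(+0.0396+0.0387i)  (+0.0014-0.0024i)·(+0.0039+0.0065i)
Y_4^1(R⁻¹ n̂) = -0.320874+0.377162i

Re=-0.3209 Im=0.3772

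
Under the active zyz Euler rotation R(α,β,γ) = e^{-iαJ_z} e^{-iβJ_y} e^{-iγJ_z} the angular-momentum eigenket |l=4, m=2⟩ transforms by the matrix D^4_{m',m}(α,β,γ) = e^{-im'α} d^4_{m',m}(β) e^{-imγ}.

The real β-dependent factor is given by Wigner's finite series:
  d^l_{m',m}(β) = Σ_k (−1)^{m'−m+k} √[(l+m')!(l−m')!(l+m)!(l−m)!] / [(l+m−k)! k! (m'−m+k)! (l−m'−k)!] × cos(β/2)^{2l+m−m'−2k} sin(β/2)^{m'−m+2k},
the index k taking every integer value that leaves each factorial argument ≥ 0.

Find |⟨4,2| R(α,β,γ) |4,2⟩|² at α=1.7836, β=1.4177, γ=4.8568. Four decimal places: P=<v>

D^4_{2,2}(1.7836,1.4177,4.8568) = e^{-i·2·1.7836}·d^4_{2,2}(1.4177)·e^{-i·2·4.8568}. Compute d first:
c=cos(1.4177/2)=0.759111, s=sin(1.4177/2)=0.650961; N=√[720·2·720·2]=1440.000000
The bounds max(0,m−m')=0 and min(l+m,l−m')=2 give 3 terms
  k=0: (−1)^0·1440.0000/(1440)·0.7591^8·0.6510^0 = +0.110266
  k=1: (−1)^1·1440.0000/(120)·0.7591^6·0.6510^2 = -0.973023
  k=2: (−1)^2·1440.0000/(96)·0.7591^4·0.6510^4 = +0.894402
d^4_{2,2}(1.4177) = +0.110266 -0.973023 +0.894402 = +0.031645
|D^4_{2,2}|² = |d^4_{2,2}(β)|² = (+0.031645)² = 0.001001 (the z-rotation phases have unit modulus)

P=0.0010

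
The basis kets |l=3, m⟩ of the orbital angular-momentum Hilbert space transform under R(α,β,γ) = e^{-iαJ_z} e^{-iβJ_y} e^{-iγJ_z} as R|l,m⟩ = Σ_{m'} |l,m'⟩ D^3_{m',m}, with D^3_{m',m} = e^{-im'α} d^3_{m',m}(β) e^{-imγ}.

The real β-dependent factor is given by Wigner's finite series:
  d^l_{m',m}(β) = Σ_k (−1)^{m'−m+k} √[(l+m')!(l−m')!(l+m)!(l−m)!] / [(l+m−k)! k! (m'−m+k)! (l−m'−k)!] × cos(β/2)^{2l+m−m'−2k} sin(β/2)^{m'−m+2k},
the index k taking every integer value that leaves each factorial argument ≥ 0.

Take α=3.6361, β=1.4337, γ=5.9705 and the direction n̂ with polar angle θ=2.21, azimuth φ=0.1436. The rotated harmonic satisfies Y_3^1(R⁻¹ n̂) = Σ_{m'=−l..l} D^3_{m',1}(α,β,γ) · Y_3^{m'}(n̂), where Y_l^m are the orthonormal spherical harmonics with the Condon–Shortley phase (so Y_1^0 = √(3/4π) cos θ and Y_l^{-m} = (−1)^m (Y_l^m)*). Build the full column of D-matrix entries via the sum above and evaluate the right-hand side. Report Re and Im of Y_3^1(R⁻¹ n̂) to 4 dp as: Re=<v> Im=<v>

Need the full column D^3_{m',1} for m'=−3..3 at α=3.6361, β=1.4337, γ=5.9705.
cos(β/2)=0.753879, sin(β/2)=0.657013
d^3_{-3,1}: single k=4 term ⇒ +0.410153;  D = +0.091672-0.399777i
d^3_{-2,1}: k∈[3..4] ⇒ +0.768524 -0.291858 = +0.476665;  D = +0.126726+0.459511i
d^3_{-1,1}: k∈[2..4] ⇒ +0.836577 -0.847207 +0.080435 = +0.069805;  D = -0.048272-0.050424i
d^3_{0,1}: k∈[1..3] ⇒ +0.554208 -1.262814 +0.319715 = -0.388890;  D = -0.370033-0.119628i
d^3_{1,1}: k∈[0..2] ⇒ +0.183574 -1.115437 +0.635406 = -0.296458;  D = +0.291571-0.053606i
d^3_{2,1}: k∈[0..1] ⇒ -0.505921 +0.768524 = +0.262603;  D = +0.204798-0.164372i
d^3_{3,1}: single k=0 term ⇒ +0.540008;  D = -0.210269+0.497389i
Y_3^{m'}(θ=2.21,φ=0.1436) and Σ D·Y over m':
  (+0.0917-0.3998i)·(+0.1960-0.0901i)  (+0.1267+0.4595i)·(-0.3766+0.1112i)  (-0.0483-0.0504i)·(+0.2001-0.0289i)  (-0.3700-0.1196i)·(+0.2717+0.0000i)  (+0.2916-0.0536i)·(-0.2001-0.0289i)  (+0.2048-0.1644i)·(-0.3766-0.1112i)  (-0.2103+0.4974i)·(-0.1960-0.0901i)
Y_3^1(R⁻¹ n̂) = -0.297846-0.323891i

Re=-0.2978 Im=-0.3239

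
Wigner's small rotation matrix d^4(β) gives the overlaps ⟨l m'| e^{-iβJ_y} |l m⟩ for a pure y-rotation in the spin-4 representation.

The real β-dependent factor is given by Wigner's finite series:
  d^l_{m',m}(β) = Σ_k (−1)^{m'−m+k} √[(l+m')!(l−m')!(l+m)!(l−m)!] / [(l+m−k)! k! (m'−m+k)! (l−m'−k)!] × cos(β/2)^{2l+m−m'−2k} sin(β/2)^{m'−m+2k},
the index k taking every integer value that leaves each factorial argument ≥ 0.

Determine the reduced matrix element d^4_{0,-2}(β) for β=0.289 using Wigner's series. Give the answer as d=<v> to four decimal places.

d=0.1744

d^4_{0,-2}(β=0.289) via Wigner's sum:
With c≡cos(β/2)=0.989578 and s≡sin(β/2)=0.143998, N=[24·24·2·720]^{1/2}=910.735966
k∈{0,1,2} keeps every argument non-negative
  k=0: (−1)^2·910.7360/(96)·0.9896^6·0.1440^2 = +0.184728
  k=1: (−1)^3·910.7360/(36)·0.9896^4·0.1440^4 = -0.010431
  k=2: (−1)^4·910.7360/(96)·0.9896^2·0.1440^6 = +0.000083
d^4_{0,-2}(0.289) = +0.184728 -0.010431 +0.000083 = +0.174380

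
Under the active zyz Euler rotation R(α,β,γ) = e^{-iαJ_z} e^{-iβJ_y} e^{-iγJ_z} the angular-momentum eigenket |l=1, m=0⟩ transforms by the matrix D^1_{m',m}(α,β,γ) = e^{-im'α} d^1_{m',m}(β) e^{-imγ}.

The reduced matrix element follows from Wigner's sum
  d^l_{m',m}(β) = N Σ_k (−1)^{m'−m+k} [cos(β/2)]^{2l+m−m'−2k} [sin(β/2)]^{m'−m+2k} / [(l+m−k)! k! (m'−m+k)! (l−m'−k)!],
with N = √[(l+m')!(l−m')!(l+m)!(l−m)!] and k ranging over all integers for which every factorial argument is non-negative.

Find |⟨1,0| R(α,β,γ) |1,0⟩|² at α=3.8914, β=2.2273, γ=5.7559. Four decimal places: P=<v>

P=0.3725

D^1_{0,0}(3.8914,2.2273,5.7559) = e^{-i·0·3.8914}·d^1_{0,0}(2.2273)·e^{-i·0·5.7559}. Compute d first:
Half-angle: c=0.441389, s=0.897316. N=√(1·1·1·1)=1.000000
Admissible k: 0..1 (factorial args all ≥0)
  k=0: (−1)^0·1.0000/(1)·0.4414^2·0.8973^0 = +0.194824
  k=1: (−1)^1·1.0000/(1)·0.4414^0·0.8973^2 = -0.805176
d^1_{0,0}(2.2273) = +0.194824 -0.805176 = -0.610351
|D^1_{0,0}|² = |d^1_{0,0}(β)|² = (-0.610351)² = 0.372528 (the z-rotation phases have unit modulus)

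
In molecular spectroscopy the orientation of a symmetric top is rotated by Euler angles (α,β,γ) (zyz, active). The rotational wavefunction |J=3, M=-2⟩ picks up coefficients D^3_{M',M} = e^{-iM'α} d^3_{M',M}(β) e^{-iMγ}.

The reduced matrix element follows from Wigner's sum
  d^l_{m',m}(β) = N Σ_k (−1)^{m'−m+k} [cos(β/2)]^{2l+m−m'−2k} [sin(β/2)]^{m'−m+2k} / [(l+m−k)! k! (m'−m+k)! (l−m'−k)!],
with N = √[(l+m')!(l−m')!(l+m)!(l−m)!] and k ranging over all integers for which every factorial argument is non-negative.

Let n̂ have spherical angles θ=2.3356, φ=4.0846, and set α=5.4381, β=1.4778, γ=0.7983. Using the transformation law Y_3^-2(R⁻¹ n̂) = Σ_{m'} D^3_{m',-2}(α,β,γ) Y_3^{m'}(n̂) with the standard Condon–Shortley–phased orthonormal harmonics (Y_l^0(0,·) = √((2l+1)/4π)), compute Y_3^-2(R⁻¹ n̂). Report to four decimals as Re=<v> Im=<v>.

Re=-0.0918 Im=-0.0025

Need the full column D^3_{m',-2} for m'=−3..3 at α=5.4381, β=1.4778, γ=0.7983.
cos(β/2)=0.739210, sin(β/2)=0.673475
d^3_{-3,-2}: single k=1 term ⇒ +0.364113;  D = +0.215144-0.293753i
d^3_{-2,-2}: k∈[0..1] ⇒ +0.163157 -0.677149 = -0.513992;  D = -0.511743+0.048024i
d^3_{-1,-2}: k∈[0..1] ⇒ -0.470068 +0.780365 = +0.310298;  D = +0.226721+0.211855i
d^3_{0,-2}: k∈[0..1] ⇒ +0.741779 -0.615719 = +0.126060;  D = -0.003252+0.126019i
d^3_{1,-2}: k∈[0..1] ⇒ -0.780365 +0.323874 = -0.456492;  D = +0.349171-0.294048i
d^3_{2,-2}: k∈[0..1] ⇒ +0.562072 -0.093310 = +0.468762;  D = -0.463830-0.067815i
d^3_{3,-2}: single k=0 term ⇒ -0.250872;  D = +0.137595+0.209771i
Y_3^{m'}(θ=2.3356,φ=4.0846) and Σ D·Y over m':
  (+0.2151-0.2938i)·(+0.1491+0.0482i)  (-0.5117+0.0480i)·(+0.1142+0.3502i)  (+0.2267+0.2119i)·(-0.1913+0.2637i)  (-0.0033+0.1260i)·(+0.1558+0.0000i)  (+0.3492-0.2940i)·(+0.1913+0.2637i)  (-0.4638-0.0678i)·(+0.1142-0.3502i)  (+0.1376+0.2098i)·(-0.1491+0.0482i)
Y_3^-2(R⁻¹ n̂) = -0.091782-0.002460i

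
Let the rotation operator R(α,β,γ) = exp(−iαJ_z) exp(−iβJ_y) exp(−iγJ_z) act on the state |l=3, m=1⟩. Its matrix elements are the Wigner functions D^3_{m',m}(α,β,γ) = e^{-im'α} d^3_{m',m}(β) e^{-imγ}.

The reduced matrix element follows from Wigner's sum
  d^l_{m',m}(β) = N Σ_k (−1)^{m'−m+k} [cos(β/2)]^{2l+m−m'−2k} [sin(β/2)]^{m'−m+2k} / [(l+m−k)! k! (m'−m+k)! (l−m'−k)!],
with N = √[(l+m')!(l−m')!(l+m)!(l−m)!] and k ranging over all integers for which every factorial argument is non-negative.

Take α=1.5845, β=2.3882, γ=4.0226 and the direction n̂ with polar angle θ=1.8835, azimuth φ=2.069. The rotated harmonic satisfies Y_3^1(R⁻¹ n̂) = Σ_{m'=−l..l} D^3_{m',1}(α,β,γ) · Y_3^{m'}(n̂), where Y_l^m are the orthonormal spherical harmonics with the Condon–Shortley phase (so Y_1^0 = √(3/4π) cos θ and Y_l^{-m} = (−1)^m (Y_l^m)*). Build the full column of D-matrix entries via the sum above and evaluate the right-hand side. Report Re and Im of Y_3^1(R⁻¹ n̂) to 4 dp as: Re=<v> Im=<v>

Need the full column D^3_{m',1} for m'=−3..3 at α=1.5845, β=2.3882, γ=4.0226.
cos(β/2)=0.367850, sin(β/2)=0.929885
d^3_{-3,1}: single k=4 term ⇒ +0.391837;  D = +0.291751+0.261567i
d^3_{-2,1}: k∈[3..4] ⇒ +0.253123 -0.808756 = -0.555633;  D = -0.365203+0.418754i
d^3_{-1,1}: k∈[2..4] ⇒ +0.094994 -0.809374 +0.646510 = -0.067871;  D = +0.051757+0.043904i
d^3_{0,1}: k∈[1..3] ⇒ +0.021696 -0.415923 +0.885948 = +0.491720;  D = -0.312918+0.379303i
d^3_{1,1}: k∈[0..2] ⇒ +0.002478 -0.126658 +0.607031 = +0.482850;  D = +0.376637+0.302141i
d^3_{2,1}: k∈[0..1] ⇒ -0.019805 +0.253123 = +0.233317;  D = +0.143489-0.183978i
d^3_{3,1}: single k=0 term ⇒ +0.061318;  D = -0.048863-0.037044i
Y_3^{m'}(θ=1.8835,φ=2.069) and Σ D·Y over m':
  (+0.2918+0.2616i)·(+0.3584+0.0274i)  (-0.3652+0.4188i)·(+0.1547-0.2390i)  (+0.0518+0.0439i)·(+0.0774+0.1423i)  (-0.3129+0.3793i)·(+0.2901+0.0000i)  (+0.3766+0.3021i)·(-0.0774+0.1423i)  (+0.1435-0.1840i)·(+0.1547+0.2390i)  (-0.0489-0.0370i)·(-0.3584+0.0274i)
Y_3^1(R⁻¹ n̂) = +0.060504+0.422529i

Re=0.0605 Im=0.4225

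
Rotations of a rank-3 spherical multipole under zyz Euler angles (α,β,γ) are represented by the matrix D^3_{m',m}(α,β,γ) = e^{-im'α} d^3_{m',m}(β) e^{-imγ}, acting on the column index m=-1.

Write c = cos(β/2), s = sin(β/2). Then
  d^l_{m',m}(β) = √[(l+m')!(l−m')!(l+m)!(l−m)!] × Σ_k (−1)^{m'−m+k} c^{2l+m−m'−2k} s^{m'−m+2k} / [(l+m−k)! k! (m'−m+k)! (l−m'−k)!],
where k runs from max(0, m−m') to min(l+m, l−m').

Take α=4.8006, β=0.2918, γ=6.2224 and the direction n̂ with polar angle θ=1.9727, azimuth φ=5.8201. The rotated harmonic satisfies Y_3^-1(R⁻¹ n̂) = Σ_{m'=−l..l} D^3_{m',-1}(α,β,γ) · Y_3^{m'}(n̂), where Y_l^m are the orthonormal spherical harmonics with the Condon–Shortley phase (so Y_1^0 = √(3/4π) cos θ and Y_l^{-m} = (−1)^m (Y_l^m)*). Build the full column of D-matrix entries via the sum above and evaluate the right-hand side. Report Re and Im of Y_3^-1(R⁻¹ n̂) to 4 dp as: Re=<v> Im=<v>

Need the full column D^3_{m',-1} for m'=−3..3 at α=4.8006, β=0.2918, γ=6.2224.
cos(β/2)=0.989375, sin(β/2)=0.145383
d^3_{-3,-1}: single k=2 term ⇒ +0.078436;  D = -0.015879+0.076812i
d^3_{-2,-1}: k∈[1..2] ⇒ +0.435832 -0.018821 = +0.417010;  D = -0.414225-0.048114i
d^3_{-1,-1}: k∈[0..2] ⇒ +0.937922 -0.162017 +0.002624 = +0.778529;  D = +0.021349-0.778236i
d^3_{0,-1}: k∈[0..2] ⇒ -0.477430 +0.030927 -0.000223 = -0.446726;  D = -0.445901+0.027138i
d^3_{1,-1}: k∈[0..2] ⇒ +0.121513 -0.003498 +0.000009 = +0.118024;  D = +0.017520+0.116716i
d^3_{2,-1}: k∈[0..1] ⇒ -0.018821 +0.000203 = -0.018618;  D = +0.018097-0.004375i
d^3_{3,-1}: single k=0 term ⇒ +0.001694;  D = -0.000541-0.001605i
Y_3^{m'}(θ=1.9727,φ=5.8201) and Σ D·Y over m':
  (-0.0159+0.0768i)·(+0.0587+0.3199i)  (-0.4142-0.0481i)·(-0.2035-0.2707i)  (+0.0213-0.7782i)·(-0.0625-0.0312i)  (-0.4459+0.0271i)·(+0.3262+0.0000i)  (+0.0175+0.1167i)·(+0.0625-0.0312i)  (+0.0181-0.0044i)·(-0.2035+0.2707i)  (-0.0005-0.0016i)·(-0.0587+0.3199i)
Y_3^-1(R⁻¹ n̂) = -0.122558+0.190628i

Re=-0.1226 Im=0.1906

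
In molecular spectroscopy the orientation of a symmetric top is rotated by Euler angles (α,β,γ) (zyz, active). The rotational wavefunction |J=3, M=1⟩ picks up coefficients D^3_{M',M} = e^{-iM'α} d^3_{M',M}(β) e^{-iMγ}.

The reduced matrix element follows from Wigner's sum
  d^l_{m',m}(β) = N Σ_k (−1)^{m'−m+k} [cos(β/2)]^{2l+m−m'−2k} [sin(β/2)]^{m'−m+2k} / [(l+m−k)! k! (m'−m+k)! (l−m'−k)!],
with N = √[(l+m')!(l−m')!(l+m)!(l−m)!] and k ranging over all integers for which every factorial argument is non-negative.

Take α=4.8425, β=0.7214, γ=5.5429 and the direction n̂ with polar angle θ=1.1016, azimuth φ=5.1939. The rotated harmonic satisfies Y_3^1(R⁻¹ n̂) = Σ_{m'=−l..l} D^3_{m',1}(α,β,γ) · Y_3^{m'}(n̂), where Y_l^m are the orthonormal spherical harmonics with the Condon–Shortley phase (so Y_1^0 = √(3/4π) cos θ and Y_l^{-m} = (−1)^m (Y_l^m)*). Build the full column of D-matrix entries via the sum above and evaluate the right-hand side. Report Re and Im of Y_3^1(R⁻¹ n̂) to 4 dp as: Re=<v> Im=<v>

Re=-0.0354 Im=-0.4333

Need the full column D^3_{m',1} for m'=−3..3 at α=4.8425, β=0.7214, γ=5.5429.
cos(β/2)=0.935650, sin(β/2)=0.352929
d^3_{-3,1}: single k=4 term ⇒ +0.052605;  D = -0.047590+0.022415i
d^3_{-2,1}: k∈[3..4] ⇒ +0.227737 -0.016201 = +0.211535;  D = -0.114203-0.178059i
d^3_{-1,1}: k∈[2..4] ⇒ +0.572770 -0.108659 +0.001933 = +0.466043;  D = +0.356329-0.300376i
d^3_{0,1}: k∈[1..3] ⇒ +0.876689 -0.374210 +0.017748 = +0.520227;  D = +0.384071+0.350892i
d^3_{1,1}: k∈[0..2] ⇒ +0.670935 -0.763693 +0.081495 = -0.011264;  D = +0.006454-0.009231i
d^3_{2,1}: k∈[0..1] ⇒ -0.800304 +0.227737 = -0.572567;  D = +0.507847+0.264432i
d^3_{3,1}: single k=0 term ⇒ +0.369721;  D = +0.126760-0.347312i
Y_3^{m'}(θ=1.1016,φ=5.1939) and Σ D·Y over m':
  (-0.0476+0.0224i)·(-0.2937-0.0373i)  (-0.1142-0.1781i)·(-0.2099+0.3018i)  (+0.3563-0.3004i)·(+0.0030+0.0057i)  (+0.3841+0.3509i)·(-0.3337+0.0000i)  (+0.0065-0.0092i)·(-0.0030+0.0057i)  (+0.5078+0.2644i)·(-0.2099-0.3018i)  (+0.1268-0.3473i)·(+0.2937-0.0373i)
Y_3^1(R⁻¹ n̂) = -0.035372-0.433300i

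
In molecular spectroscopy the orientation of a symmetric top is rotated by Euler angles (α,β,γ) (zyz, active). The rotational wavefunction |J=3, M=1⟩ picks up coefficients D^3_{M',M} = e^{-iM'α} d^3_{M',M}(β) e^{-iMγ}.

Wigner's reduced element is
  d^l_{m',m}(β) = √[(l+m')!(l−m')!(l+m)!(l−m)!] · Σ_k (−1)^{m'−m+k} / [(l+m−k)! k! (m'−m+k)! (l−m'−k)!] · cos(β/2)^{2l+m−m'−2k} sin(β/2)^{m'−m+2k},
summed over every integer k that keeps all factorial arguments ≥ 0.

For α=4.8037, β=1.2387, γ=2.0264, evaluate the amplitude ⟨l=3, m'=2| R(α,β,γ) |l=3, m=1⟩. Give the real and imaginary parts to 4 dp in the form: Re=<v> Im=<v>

Re=0.0065 Im=0.0087

D^3_{2,1}(4.8037,1.2387,2.0264) = e^{-i·2·4.8037}·d^3_{2,1}(1.2387)·e^{-i·1·2.0264}. Compute d first:
Half-angle: c=0.814256, s=0.580506. N=√(120·1·24·2)=75.894664
The bounds max(0,m−m')=0 and min(l+m,l−m')=1 give 2 terms
  k=0: (−1)^1·75.8947/(24)·0.8143^5·0.5805^1 = -0.657070
  k=1: (−1)^2·75.8947/(12)·0.8143^3·0.5805^3 = +0.667933
d^3_{2,1}(1.2387) = -0.657070 +0.667933 = +0.010863
Phases: e^{-i·(2)·4.8037}=-0.983371+0.181609i, e^{-i·(1)·2.0264}=-0.440004-0.897996i ⇒ D=+0.006472+0.008725i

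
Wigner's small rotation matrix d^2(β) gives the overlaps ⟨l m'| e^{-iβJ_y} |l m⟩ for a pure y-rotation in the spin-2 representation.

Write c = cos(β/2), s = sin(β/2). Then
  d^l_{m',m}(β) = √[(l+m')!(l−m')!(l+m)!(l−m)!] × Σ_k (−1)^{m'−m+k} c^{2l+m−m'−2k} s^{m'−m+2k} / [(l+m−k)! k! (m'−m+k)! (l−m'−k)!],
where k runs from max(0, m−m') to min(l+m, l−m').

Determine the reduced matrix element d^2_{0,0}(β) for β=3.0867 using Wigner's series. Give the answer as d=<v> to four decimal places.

d=0.9955

d^2_{0,0}(β=3.0867) via Wigner's sum:
c=cos(3.0867/2)=0.027443, s=sin(3.0867/2)=0.999623; N=√[2·2·2·2]=4.000000
k: max(0,(0)−(0))=0 … min(2+(0),2−(0))=2
  k=0: (−1)^0·4.0000/(4)·0.0274^4·0.9996^0 = +0.000001
  k=1: (−1)^1·4.0000/(1)·0.0274^2·0.9996^2 = -0.003010
  k=2: (−1)^2·4.0000/(4)·0.0274^0·0.9996^4 = +0.998494
d^2_{0,0}(3.0867) = +0.000001 -0.003010 +0.998494 = +0.995485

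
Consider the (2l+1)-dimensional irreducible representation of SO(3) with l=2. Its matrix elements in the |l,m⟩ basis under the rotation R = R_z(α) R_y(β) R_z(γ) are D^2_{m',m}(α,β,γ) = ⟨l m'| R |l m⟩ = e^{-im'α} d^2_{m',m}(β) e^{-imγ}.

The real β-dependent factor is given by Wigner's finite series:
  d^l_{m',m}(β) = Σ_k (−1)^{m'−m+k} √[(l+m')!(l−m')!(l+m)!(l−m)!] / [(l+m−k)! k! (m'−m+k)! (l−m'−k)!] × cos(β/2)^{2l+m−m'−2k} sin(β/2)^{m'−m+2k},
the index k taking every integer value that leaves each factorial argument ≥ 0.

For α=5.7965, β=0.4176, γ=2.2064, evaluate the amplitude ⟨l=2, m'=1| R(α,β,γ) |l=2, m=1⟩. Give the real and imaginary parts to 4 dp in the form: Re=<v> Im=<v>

Split into d^2_{1,1}(β=0.4176) × two z-phases.
With c≡cos(β/2)=0.978280 and s≡sin(β/2)=0.207286, N=[6·1·6·1]^{1/2}=6.000000
k∈{0,1} keeps every argument non-negative
  k=0: (−1)^0·6.0000/(6)·0.9783^4·0.2073^0 = +0.915911
  k=1: (−1)^1·6.0000/(2)·0.9783^2·0.2073^2 = -0.123364
d^2_{1,1}(0.4176) = +0.915911 -0.123364 = +0.792547
Attach z-rotation phases: D = e^{-i(1)(5.7965)}·(+0.792547)·e^{-i(1)(2.2064)} = -0.117589-0.783775i

Re=-0.1176 Im=-0.7838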